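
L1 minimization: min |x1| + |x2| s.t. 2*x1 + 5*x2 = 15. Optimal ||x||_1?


Axis intercepts:
  x1 = 15/2, x2 = 0: L1 = 15/2
  x1 = 0, x2 = 3: L1 = 3
x* = (0, 3)
||x*||_1 = 3.

3


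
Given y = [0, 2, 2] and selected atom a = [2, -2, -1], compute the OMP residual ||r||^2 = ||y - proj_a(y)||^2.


a^T a = 9.
a^T y = -6.
coeff = -6/9 = -2/3.
||r||^2 = 4.

4


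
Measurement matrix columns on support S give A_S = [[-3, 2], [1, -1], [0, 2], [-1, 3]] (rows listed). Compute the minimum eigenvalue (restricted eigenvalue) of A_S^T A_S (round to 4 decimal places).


A_S^T A_S = [[11, -10], [-10, 18]].
trace = 29.
det = 98.
disc = trace^2 - 4*det = 841 - 4*98 = 449.
sqrt(449) ≈ 21.189620.
lam_min = (29 - sqrt(449))/2 ≈ (29 - 21.189620)/2 = 3.90519 ≈ 3.9052.

3.9052


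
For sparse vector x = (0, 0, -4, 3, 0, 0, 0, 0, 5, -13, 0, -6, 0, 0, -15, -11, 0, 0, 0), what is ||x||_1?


Non-zero entries: [(2, -4), (3, 3), (8, 5), (9, -13), (11, -6), (14, -15), (15, -11)]
Absolute values: [4, 3, 5, 13, 6, 15, 11]
||x||_1 = sum = 57.

57


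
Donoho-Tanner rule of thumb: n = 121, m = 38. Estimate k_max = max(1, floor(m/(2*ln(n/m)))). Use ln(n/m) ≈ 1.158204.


n/m = 121/38.
ln(n/m) ≈ 1.158204.
2*ln(n/m) ≈ 2.316408.
m/(2*ln(n/m)) ≈ 38/2.316408 ≈ 16.4047.
floor = 16.
k_max = max(1, 16) = 16.

16


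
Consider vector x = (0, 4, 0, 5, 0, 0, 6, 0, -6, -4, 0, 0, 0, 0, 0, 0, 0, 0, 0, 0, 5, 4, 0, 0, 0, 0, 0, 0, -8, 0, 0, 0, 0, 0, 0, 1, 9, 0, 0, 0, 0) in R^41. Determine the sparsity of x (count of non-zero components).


Non-zero positions: [1, 3, 6, 8, 9, 20, 21, 28, 35, 36].
Sparsity = 10.

10


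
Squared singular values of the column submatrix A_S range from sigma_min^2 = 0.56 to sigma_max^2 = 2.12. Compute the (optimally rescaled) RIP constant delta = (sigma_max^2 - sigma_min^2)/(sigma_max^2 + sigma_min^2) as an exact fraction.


lambda_max - lambda_min = 2.12 - 0.56 = 1.56.
lambda_max + lambda_min = 2.12 + 0.56 = 2.68.
delta = 1.56/2.68 = 156/268 = 39/67.

39/67


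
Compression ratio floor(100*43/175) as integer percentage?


100*m/n = 100*43/175 ≈ 24.5714.
floor = 24.

24


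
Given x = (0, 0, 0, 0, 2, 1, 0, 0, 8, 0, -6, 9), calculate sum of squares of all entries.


Non-zero entries: [(4, 2), (5, 1), (8, 8), (10, -6), (11, 9)]
Squares: [4, 1, 64, 36, 81]
||x||_2^2 = sum = 186.

186


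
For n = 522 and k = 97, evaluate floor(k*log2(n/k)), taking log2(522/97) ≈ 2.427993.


log2(n/k) = log2(522/97) ≈ 2.427993.
k*log2(n/k) ≈ 97*2.427993 = 235.515321.
floor(235.515321) = 235.

235


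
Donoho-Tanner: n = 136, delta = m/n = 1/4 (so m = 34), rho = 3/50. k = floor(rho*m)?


m = 1/4*136 = 34.
rho = 3/50.
rho*m = 3/50*34 = 2.04.
k = floor(2.04) = 2.

2


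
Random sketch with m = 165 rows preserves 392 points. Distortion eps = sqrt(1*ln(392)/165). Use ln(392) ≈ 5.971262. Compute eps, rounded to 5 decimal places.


ln(392) ≈ 5.971262.
1*ln(N)/m ≈ 1*5.971262/165 ≈ 0.03618947.
eps = sqrt(0.03618947) ≈ 0.1902353 ≈ 0.19024.

0.19024


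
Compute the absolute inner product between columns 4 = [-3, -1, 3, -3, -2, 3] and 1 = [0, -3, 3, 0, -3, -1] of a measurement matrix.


Inner product: -3*0 + -1*-3 + 3*3 + -3*0 + -2*-3 + 3*-1
Products: [0, 3, 9, 0, 6, -3]
Sum = 15.
|dot| = 15.

15


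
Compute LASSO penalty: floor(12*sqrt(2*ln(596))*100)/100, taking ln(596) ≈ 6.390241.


ln(596) ≈ 6.390241.
2*ln(n) ≈ 12.780482.
sqrt(2*ln(n)) ≈ sqrt(12.780482) ≈ 3.57498.
lambda ≈ 12*3.57498 = 42.89976.
floor(lambda*100)/100 = 42.89.

42.89


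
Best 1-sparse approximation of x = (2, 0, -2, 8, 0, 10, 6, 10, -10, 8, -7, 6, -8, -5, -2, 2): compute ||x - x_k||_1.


Sorted |x_i| descending: [10, 10, 10, 8, 8, 8, 7, 6, 6, 5, 2, 2, 2, 2, 0, 0]
Keep top 1: [10]
Tail entries: [10, 10, 8, 8, 8, 7, 6, 6, 5, 2, 2, 2, 2, 0, 0]
L1 error = sum of tail = 76.

76


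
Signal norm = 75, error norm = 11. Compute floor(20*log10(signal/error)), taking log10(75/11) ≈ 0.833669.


||x||/||e|| = 75/11.
log10(75/11) ≈ 0.833669.
20*log10(||x||/||e||) ≈ 20*0.833669 = 16.67338.
floor(16.67338) = 16.

16


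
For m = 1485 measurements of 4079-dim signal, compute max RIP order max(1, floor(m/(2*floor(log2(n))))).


floor(log2(4079)) = 11.
2*11 = 22.
m/(2*floor(log2(n))) = 1485/22 ≈ 67.5.
floor = 67.
k = max(1, 67) = 67.

67


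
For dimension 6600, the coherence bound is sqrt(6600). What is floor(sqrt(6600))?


81^2 = 6561 <= 6600 < 6724 = 82^2, so 81 <= sqrt(6600) < 82.
floor(sqrt(6600)) = 81.

81


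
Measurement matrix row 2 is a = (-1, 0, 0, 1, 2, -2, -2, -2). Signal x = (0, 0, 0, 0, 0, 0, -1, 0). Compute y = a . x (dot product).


Non-zero terms: ['-2*-1']
Products: [2]
y = sum = 2.

2


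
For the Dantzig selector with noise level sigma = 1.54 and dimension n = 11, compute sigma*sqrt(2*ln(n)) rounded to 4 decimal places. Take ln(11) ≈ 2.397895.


ln(11) ≈ 2.397895.
2*ln(n) ≈ 4.79579.
sqrt(2*ln(n)) ≈ sqrt(4.79579) ≈ 2.189929.
threshold ≈ 1.54*2.189929 = 3.37249066 ≈ 3.3725.

3.3725


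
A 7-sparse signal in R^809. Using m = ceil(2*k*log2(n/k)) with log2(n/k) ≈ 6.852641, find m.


log2(n/k) = log2(809/7) ≈ 6.852641.
2*k*log2(n/k) ≈ 2*7*6.852641 = 95.936974.
m = ceil(95.936974) = 96.

96


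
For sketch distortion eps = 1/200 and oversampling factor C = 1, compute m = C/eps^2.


1/eps = 200.
(1/eps)^2 = 40000.
m = 1*40000 = 40000.

40000


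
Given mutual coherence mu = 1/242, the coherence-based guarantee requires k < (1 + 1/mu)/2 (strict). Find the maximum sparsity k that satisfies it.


1/mu = 242.
1 + 1/mu = 243.
(1 + 1/mu)/2 = 121.5 is not an integer, so k_max = floor(121.5) = 121.

121


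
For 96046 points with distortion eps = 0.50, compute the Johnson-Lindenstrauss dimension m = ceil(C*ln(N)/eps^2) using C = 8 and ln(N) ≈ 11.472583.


ln(96046) ≈ 11.472583.
eps^2 = 0.50^2 = 0.25.
C*ln(N)/eps^2 ≈ 8*11.472583/0.25 ≈ 367.1227.
m = ceil(367.1227) = 368.

368


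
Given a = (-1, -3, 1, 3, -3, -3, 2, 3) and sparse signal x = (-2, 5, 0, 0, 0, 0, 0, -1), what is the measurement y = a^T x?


Non-zero terms: ['-1*-2', '-3*5', '3*-1']
Products: [2, -15, -3]
y = sum = -16.

-16


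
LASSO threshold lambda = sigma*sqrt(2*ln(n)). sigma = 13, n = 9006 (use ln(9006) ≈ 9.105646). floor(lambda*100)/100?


ln(9006) ≈ 9.105646.
2*ln(n) ≈ 18.211292.
sqrt(2*ln(n)) ≈ sqrt(18.211292) ≈ 4.267469.
lambda ≈ 13*4.267469 = 55.477097.
floor(lambda*100)/100 = 55.47.

55.47


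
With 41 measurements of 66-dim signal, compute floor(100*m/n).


100*m/n = 100*41/66 ≈ 62.1212.
floor = 62.

62


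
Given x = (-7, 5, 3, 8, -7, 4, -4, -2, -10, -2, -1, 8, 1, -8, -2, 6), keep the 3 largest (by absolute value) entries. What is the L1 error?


Sorted |x_i| descending: [10, 8, 8, 8, 7, 7, 6, 5, 4, 4, 3, 2, 2, 2, 1, 1]
Keep top 3: [10, 8, 8]
Tail entries: [8, 7, 7, 6, 5, 4, 4, 3, 2, 2, 2, 1, 1]
L1 error = sum of tail = 52.

52


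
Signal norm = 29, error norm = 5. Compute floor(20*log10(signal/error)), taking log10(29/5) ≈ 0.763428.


||x||/||e|| = 29/5.
log10(29/5) ≈ 0.763428.
20*log10(||x||/||e||) ≈ 20*0.763428 = 15.26856.
floor(15.26856) = 15.

15


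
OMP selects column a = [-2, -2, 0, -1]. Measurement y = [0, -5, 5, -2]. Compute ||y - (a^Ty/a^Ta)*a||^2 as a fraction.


a^T a = 9.
a^T y = 12.
coeff = 12/9 = 4/3.
||r||^2 = 38.

38


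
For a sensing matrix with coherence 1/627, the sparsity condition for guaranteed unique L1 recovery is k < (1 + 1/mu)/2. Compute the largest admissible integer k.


1/mu = 627.
1 + 1/mu = 628.
(1 + 1/mu)/2 = 314 is an integer and the inequality is strict, so k_max = 314 - 1 = 313.

313


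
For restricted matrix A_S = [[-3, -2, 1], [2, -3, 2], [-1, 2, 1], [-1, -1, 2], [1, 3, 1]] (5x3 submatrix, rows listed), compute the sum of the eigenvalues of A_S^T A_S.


Sum of eigenvalues of A_S^T A_S = trace(A_S^T A_S) = sum of squared column norms of A_S.
A_S^T A_S diagonal: [16, 27, 11].
trace = 16 + 27 + 11 = 54.

54


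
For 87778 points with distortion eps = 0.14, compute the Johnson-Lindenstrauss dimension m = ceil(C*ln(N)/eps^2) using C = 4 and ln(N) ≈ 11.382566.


ln(87778) ≈ 11.382566.
eps^2 = 0.14^2 = 0.0196.
C*ln(N)/eps^2 ≈ 4*11.382566/0.0196 ≈ 2322.9727.
m = ceil(2322.9727) = 2323.

2323


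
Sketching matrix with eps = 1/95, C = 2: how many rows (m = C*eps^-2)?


1/eps = 95.
(1/eps)^2 = 9025.
m = 2*9025 = 18050.

18050


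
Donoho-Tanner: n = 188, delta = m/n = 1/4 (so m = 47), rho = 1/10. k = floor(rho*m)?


m = 1/4*188 = 47.
rho = 1/10.
rho*m = 1/10*47 = 4.7.
k = floor(4.7) = 4.

4


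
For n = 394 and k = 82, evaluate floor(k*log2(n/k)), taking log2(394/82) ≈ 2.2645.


log2(n/k) = log2(394/82) ≈ 2.2645.
k*log2(n/k) ≈ 82*2.2645 = 185.689.
floor(185.689) = 185.

185


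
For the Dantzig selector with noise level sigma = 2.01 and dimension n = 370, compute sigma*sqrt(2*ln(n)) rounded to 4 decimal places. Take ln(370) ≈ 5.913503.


ln(370) ≈ 5.913503.
2*ln(n) ≈ 11.827006.
sqrt(2*ln(n)) ≈ sqrt(11.827006) ≈ 3.439041.
threshold ≈ 2.01*3.439041 = 6.91247241 ≈ 6.9125.

6.9125


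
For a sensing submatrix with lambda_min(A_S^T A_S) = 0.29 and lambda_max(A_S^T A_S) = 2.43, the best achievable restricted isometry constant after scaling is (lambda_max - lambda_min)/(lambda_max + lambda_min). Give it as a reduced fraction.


lambda_max - lambda_min = 2.43 - 0.29 = 2.14.
lambda_max + lambda_min = 2.43 + 0.29 = 2.72.
delta = 2.14/2.72 = 214/272 = 107/136.

107/136


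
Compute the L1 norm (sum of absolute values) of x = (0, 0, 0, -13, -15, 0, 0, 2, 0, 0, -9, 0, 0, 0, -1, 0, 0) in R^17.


Non-zero entries: [(3, -13), (4, -15), (7, 2), (10, -9), (14, -1)]
Absolute values: [13, 15, 2, 9, 1]
||x||_1 = sum = 40.

40


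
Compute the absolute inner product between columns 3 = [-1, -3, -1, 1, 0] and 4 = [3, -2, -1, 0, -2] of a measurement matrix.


Inner product: -1*3 + -3*-2 + -1*-1 + 1*0 + 0*-2
Products: [-3, 6, 1, 0, 0]
Sum = 4.
|dot| = 4.

4


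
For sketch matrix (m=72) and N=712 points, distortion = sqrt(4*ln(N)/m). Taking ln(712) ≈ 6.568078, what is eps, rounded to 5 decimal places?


ln(712) ≈ 6.568078.
4*ln(N)/m ≈ 4*6.568078/72 ≈ 0.36489322.
eps = sqrt(0.36489322) ≈ 0.6040639 ≈ 0.60406.

0.60406


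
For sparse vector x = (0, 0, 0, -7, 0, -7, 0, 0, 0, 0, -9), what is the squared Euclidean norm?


Non-zero entries: [(3, -7), (5, -7), (10, -9)]
Squares: [49, 49, 81]
||x||_2^2 = sum = 179.

179


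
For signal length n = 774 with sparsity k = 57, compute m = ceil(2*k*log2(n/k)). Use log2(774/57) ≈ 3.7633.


log2(n/k) = log2(774/57) ≈ 3.7633.
2*k*log2(n/k) ≈ 2*57*3.7633 = 429.0162.
m = ceil(429.0162) = 430.

430


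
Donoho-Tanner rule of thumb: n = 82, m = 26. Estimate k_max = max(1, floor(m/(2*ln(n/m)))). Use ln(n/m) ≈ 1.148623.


n/m = 82/26 = 41/13.
ln(n/m) ≈ 1.148623.
2*ln(n/m) ≈ 2.297246.
m/(2*ln(n/m)) ≈ 26/2.297246 ≈ 11.3179.
floor = 11.
k_max = max(1, 11) = 11.

11


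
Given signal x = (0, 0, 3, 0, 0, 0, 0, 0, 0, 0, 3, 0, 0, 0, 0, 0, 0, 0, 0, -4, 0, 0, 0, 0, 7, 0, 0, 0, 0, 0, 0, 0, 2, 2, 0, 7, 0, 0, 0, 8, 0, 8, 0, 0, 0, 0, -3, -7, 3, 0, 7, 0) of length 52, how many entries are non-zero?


Non-zero positions: [2, 10, 19, 24, 32, 33, 35, 39, 41, 46, 47, 48, 50].
Sparsity = 13.

13


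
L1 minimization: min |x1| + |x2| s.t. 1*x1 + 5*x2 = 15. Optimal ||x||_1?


Axis intercepts:
  x1 = 15, x2 = 0: L1 = 15
  x1 = 0, x2 = 3: L1 = 3
x* = (0, 3)
||x*||_1 = 3.

3


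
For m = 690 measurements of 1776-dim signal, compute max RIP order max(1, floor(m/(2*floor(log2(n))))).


floor(log2(1776)) = 10.
2*10 = 20.
m/(2*floor(log2(n))) = 690/20 ≈ 34.5.
floor = 34.
k = max(1, 34) = 34.

34


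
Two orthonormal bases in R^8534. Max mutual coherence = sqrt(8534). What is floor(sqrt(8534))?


92^2 = 8464 <= 8534 < 8649 = 93^2, so 92 <= sqrt(8534) < 93.
floor(sqrt(8534)) = 92.

92


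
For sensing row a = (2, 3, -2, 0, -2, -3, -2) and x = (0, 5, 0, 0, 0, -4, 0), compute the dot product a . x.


Non-zero terms: ['3*5', '-3*-4']
Products: [15, 12]
y = sum = 27.

27


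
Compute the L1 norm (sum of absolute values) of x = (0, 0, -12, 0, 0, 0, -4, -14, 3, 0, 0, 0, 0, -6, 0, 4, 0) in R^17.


Non-zero entries: [(2, -12), (6, -4), (7, -14), (8, 3), (13, -6), (15, 4)]
Absolute values: [12, 4, 14, 3, 6, 4]
||x||_1 = sum = 43.

43


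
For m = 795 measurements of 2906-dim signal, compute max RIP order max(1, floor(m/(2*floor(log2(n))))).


floor(log2(2906)) = 11.
2*11 = 22.
m/(2*floor(log2(n))) = 795/22 ≈ 36.1364.
floor = 36.
k = max(1, 36) = 36.

36


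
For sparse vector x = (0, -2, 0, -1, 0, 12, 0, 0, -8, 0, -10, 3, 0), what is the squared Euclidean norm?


Non-zero entries: [(1, -2), (3, -1), (5, 12), (8, -8), (10, -10), (11, 3)]
Squares: [4, 1, 144, 64, 100, 9]
||x||_2^2 = sum = 322.

322


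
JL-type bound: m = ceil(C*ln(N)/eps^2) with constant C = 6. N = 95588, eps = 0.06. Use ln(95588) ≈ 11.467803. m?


ln(95588) ≈ 11.467803.
eps^2 = 0.06^2 = 0.0036.
C*ln(N)/eps^2 ≈ 6*11.467803/0.0036 ≈ 19113.005.
m = ceil(19113.005) = 19114.

19114


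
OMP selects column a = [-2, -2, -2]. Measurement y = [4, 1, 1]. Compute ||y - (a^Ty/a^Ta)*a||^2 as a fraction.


a^T a = 12.
a^T y = -12.
coeff = -12/12 = -1.
||r||^2 = 6.

6


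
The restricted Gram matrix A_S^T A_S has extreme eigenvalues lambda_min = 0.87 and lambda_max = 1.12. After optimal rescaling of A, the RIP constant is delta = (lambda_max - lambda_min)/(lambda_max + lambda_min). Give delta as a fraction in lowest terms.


lambda_max - lambda_min = 1.12 - 0.87 = 0.25.
lambda_max + lambda_min = 1.12 + 0.87 = 1.99.
delta = 0.25/1.99 = 25/199.

25/199


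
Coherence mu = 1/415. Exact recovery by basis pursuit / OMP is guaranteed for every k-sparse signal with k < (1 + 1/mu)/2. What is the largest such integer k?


1/mu = 415.
1 + 1/mu = 416.
(1 + 1/mu)/2 = 208 is an integer and the inequality is strict, so k_max = 208 - 1 = 207.

207


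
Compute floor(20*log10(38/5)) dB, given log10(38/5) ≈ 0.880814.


||x||/||e|| = 38/5.
log10(38/5) ≈ 0.880814.
20*log10(||x||/||e||) ≈ 20*0.880814 = 17.61628.
floor(17.61628) = 17.

17


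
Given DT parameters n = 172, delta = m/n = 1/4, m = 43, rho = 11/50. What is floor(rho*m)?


m = 1/4*172 = 43.
rho = 11/50.
rho*m = 11/50*43 = 9.46.
k = floor(9.46) = 9.

9


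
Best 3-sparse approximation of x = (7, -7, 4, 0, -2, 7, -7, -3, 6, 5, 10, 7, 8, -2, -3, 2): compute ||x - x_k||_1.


Sorted |x_i| descending: [10, 8, 7, 7, 7, 7, 7, 6, 5, 4, 3, 3, 2, 2, 2, 0]
Keep top 3: [10, 8, 7]
Tail entries: [7, 7, 7, 7, 6, 5, 4, 3, 3, 2, 2, 2, 0]
L1 error = sum of tail = 55.

55


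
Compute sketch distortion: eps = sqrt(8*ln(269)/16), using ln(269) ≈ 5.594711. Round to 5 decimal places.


ln(269) ≈ 5.594711.
8*ln(N)/m ≈ 8*5.594711/16 ≈ 2.7973555.
eps = sqrt(2.7973555) ≈ 1.6725297 ≈ 1.67253.

1.67253


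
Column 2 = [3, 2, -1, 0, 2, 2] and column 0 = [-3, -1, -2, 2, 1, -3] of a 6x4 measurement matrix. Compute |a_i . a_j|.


Inner product: 3*-3 + 2*-1 + -1*-2 + 0*2 + 2*1 + 2*-3
Products: [-9, -2, 2, 0, 2, -6]
Sum = -13.
|dot| = 13.

13


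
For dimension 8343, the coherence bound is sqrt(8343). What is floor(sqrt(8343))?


91^2 = 8281 <= 8343 < 8464 = 92^2, so 91 <= sqrt(8343) < 92.
floor(sqrt(8343)) = 91.

91


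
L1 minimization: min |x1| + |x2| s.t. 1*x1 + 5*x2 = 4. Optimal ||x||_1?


Axis intercepts:
  x1 = 4, x2 = 0: L1 = 4
  x1 = 0, x2 = 4/5: L1 = 4/5
x* = (0, 4/5)
||x*||_1 = 4/5.

4/5


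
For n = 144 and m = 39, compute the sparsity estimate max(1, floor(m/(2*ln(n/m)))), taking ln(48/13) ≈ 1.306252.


n/m = 144/39 = 48/13.
ln(n/m) ≈ 1.306252.
2*ln(n/m) ≈ 2.612504.
m/(2*ln(n/m)) ≈ 39/2.612504 ≈ 14.9282.
floor = 14.
k_max = max(1, 14) = 14.

14


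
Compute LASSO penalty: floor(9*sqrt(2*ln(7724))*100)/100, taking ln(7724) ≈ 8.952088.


ln(7724) ≈ 8.952088.
2*ln(n) ≈ 17.904176.
sqrt(2*ln(n)) ≈ sqrt(17.904176) ≈ 4.231333.
lambda ≈ 9*4.231333 = 38.081997.
floor(lambda*100)/100 = 38.08.

38.08


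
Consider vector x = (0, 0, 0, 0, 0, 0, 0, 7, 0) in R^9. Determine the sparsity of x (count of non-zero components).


Non-zero positions: [7].
Sparsity = 1.

1


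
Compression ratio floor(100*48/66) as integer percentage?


100*m/n = 100*48/66 ≈ 72.7273.
floor = 72.

72


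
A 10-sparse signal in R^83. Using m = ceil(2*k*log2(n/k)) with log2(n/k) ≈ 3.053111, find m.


log2(n/k) = log2(83/10) ≈ 3.053111.
2*k*log2(n/k) ≈ 2*10*3.053111 = 61.06222.
m = ceil(61.06222) = 62.

62


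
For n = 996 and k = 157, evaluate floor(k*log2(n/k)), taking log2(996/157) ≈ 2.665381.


log2(n/k) = log2(996/157) ≈ 2.665381.
k*log2(n/k) ≈ 157*2.665381 = 418.464817.
floor(418.464817) = 418.

418


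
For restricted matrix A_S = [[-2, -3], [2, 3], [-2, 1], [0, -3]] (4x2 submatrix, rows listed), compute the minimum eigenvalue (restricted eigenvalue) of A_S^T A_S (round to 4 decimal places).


A_S^T A_S = [[12, 10], [10, 28]].
trace = 40.
det = 236.
disc = trace^2 - 4*det = 1600 - 4*236 = 656.
sqrt(656) ≈ 25.612497.
lam_min = (40 - sqrt(656))/2 ≈ (40 - 25.612497)/2 = 7.1937515 ≈ 7.1938.

7.1938


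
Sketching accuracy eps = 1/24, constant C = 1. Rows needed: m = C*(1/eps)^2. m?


1/eps = 24.
(1/eps)^2 = 576.
m = 1*576 = 576.

576


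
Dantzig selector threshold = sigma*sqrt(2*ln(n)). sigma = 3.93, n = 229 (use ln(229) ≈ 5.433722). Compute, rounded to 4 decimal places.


ln(229) ≈ 5.433722.
2*ln(n) ≈ 10.867444.
sqrt(2*ln(n)) ≈ sqrt(10.867444) ≈ 3.296581.
threshold ≈ 3.93*3.296581 = 12.95556333 ≈ 12.9556.

12.9556


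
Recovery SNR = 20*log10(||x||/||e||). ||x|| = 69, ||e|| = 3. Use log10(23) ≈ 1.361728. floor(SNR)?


||x||/||e|| = 69/3 = 23.
log10(23) ≈ 1.361728.
20*log10(||x||/||e||) ≈ 20*1.361728 = 27.23456.
floor(27.23456) = 27.

27


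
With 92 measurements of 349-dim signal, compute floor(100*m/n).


100*m/n = 100*92/349 ≈ 26.361.
floor = 26.

26


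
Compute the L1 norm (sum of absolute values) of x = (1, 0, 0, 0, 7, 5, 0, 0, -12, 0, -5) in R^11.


Non-zero entries: [(0, 1), (4, 7), (5, 5), (8, -12), (10, -5)]
Absolute values: [1, 7, 5, 12, 5]
||x||_1 = sum = 30.

30


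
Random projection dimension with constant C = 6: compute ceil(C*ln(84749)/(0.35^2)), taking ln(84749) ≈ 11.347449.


ln(84749) ≈ 11.347449.
eps^2 = 0.35^2 = 0.1225.
C*ln(N)/eps^2 ≈ 6*11.347449/0.1225 ≈ 555.7934.
m = ceil(555.7934) = 556.

556


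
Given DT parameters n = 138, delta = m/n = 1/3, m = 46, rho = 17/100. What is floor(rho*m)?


m = 1/3*138 = 46.
rho = 17/100.
rho*m = 17/100*46 = 7.82.
k = floor(7.82) = 7.

7


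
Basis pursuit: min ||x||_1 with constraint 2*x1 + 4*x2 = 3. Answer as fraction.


Axis intercepts:
  x1 = 3/2, x2 = 0: L1 = 3/2
  x1 = 0, x2 = 3/4: L1 = 3/4
x* = (0, 3/4)
||x*||_1 = 3/4.

3/4


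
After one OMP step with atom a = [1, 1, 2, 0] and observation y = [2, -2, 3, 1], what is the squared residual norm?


a^T a = 6.
a^T y = 6.
coeff = 6/6 = 1.
||r||^2 = 12.

12


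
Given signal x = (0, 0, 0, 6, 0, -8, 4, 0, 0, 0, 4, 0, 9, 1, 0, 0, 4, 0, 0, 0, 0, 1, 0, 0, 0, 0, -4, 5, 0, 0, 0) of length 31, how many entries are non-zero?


Non-zero positions: [3, 5, 6, 10, 12, 13, 16, 21, 26, 27].
Sparsity = 10.

10


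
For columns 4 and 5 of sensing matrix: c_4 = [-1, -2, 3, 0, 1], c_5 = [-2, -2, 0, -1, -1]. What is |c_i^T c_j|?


Inner product: -1*-2 + -2*-2 + 3*0 + 0*-1 + 1*-1
Products: [2, 4, 0, 0, -1]
Sum = 5.
|dot| = 5.

5


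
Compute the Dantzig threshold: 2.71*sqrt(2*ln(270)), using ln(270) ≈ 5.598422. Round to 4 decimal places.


ln(270) ≈ 5.598422.
2*ln(n) ≈ 11.196844.
sqrt(2*ln(n)) ≈ sqrt(11.196844) ≈ 3.346169.
threshold ≈ 2.71*3.346169 = 9.06811799 ≈ 9.0681.

9.0681


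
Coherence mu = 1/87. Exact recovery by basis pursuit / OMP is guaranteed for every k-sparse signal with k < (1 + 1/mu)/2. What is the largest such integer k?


1/mu = 87.
1 + 1/mu = 88.
(1 + 1/mu)/2 = 44 is an integer and the inequality is strict, so k_max = 44 - 1 = 43.

43


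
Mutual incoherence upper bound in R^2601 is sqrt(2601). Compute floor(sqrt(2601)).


51^2 = 2601 <= 2601 < 2704 = 52^2, so 51 <= sqrt(2601) < 52.
floor(sqrt(2601)) = 51.

51


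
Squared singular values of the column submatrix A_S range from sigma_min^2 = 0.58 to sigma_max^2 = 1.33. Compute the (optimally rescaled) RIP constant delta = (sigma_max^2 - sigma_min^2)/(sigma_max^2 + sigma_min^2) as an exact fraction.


lambda_max - lambda_min = 1.33 - 0.58 = 0.75.
lambda_max + lambda_min = 1.33 + 0.58 = 1.91.
delta = 0.75/1.91 = 75/191.

75/191


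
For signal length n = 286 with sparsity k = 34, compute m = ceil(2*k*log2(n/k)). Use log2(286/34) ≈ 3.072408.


log2(n/k) = log2(286/34) ≈ 3.072408.
2*k*log2(n/k) ≈ 2*34*3.072408 = 208.923744.
m = ceil(208.923744) = 209.

209


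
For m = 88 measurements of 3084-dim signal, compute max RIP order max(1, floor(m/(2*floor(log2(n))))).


floor(log2(3084)) = 11.
2*11 = 22.
m/(2*floor(log2(n))) = 88/22 ≈ 4.0.
floor = 4.
k = max(1, 4) = 4.

4


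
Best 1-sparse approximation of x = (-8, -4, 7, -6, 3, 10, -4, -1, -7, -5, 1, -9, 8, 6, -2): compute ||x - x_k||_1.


Sorted |x_i| descending: [10, 9, 8, 8, 7, 7, 6, 6, 5, 4, 4, 3, 2, 1, 1]
Keep top 1: [10]
Tail entries: [9, 8, 8, 7, 7, 6, 6, 5, 4, 4, 3, 2, 1, 1]
L1 error = sum of tail = 71.

71


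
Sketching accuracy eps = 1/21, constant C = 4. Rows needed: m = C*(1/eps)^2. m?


1/eps = 21.
(1/eps)^2 = 441.
m = 4*441 = 1764.

1764


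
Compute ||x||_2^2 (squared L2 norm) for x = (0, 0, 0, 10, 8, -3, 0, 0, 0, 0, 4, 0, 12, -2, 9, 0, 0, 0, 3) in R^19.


Non-zero entries: [(3, 10), (4, 8), (5, -3), (10, 4), (12, 12), (13, -2), (14, 9), (18, 3)]
Squares: [100, 64, 9, 16, 144, 4, 81, 9]
||x||_2^2 = sum = 427.

427


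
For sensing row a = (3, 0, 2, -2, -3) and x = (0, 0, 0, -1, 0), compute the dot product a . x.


Non-zero terms: ['-2*-1']
Products: [2]
y = sum = 2.

2


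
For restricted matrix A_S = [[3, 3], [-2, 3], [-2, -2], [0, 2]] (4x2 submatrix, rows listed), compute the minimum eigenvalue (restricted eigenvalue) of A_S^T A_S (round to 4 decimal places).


A_S^T A_S = [[17, 7], [7, 26]].
trace = 43.
det = 393.
disc = trace^2 - 4*det = 1849 - 4*393 = 277.
sqrt(277) ≈ 16.643317.
lam_min = (43 - sqrt(277))/2 ≈ (43 - 16.643317)/2 = 13.1783415 ≈ 13.1783.

13.1783


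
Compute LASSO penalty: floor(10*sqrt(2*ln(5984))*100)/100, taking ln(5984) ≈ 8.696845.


ln(5984) ≈ 8.696845.
2*ln(n) ≈ 17.39369.
sqrt(2*ln(n)) ≈ sqrt(17.39369) ≈ 4.170574.
lambda ≈ 10*4.170574 = 41.70574.
floor(lambda*100)/100 = 41.70.

41.70


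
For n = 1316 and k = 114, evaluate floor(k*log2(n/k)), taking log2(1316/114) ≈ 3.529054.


log2(n/k) = log2(1316/114) ≈ 3.529054.
k*log2(n/k) ≈ 114*3.529054 = 402.312156.
floor(402.312156) = 402.

402


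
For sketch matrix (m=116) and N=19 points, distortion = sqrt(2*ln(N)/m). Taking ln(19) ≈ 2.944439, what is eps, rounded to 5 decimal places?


ln(19) ≈ 2.944439.
2*ln(N)/m ≈ 2*2.944439/116 ≈ 0.05076619.
eps = sqrt(0.05076619) ≈ 0.2253135 ≈ 0.22531.

0.22531


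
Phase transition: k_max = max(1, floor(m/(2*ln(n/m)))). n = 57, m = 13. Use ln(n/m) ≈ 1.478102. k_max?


n/m = 57/13.
ln(n/m) ≈ 1.478102.
2*ln(n/m) ≈ 2.956204.
m/(2*ln(n/m)) ≈ 13/2.956204 ≈ 4.3975.
floor = 4.
k_max = max(1, 4) = 4.

4


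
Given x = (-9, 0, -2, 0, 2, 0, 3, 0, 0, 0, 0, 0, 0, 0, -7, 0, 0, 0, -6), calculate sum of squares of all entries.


Non-zero entries: [(0, -9), (2, -2), (4, 2), (6, 3), (14, -7), (18, -6)]
Squares: [81, 4, 4, 9, 49, 36]
||x||_2^2 = sum = 183.

183


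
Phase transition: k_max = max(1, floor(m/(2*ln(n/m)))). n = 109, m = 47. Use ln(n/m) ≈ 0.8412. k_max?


n/m = 109/47.
ln(n/m) ≈ 0.8412.
2*ln(n/m) ≈ 1.6824.
m/(2*ln(n/m)) ≈ 47/1.6824 ≈ 27.9363.
floor = 27.
k_max = max(1, 27) = 27.

27


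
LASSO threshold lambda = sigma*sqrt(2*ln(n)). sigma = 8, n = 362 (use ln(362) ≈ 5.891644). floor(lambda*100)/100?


ln(362) ≈ 5.891644.
2*ln(n) ≈ 11.783288.
sqrt(2*ln(n)) ≈ sqrt(11.783288) ≈ 3.432679.
lambda ≈ 8*3.432679 = 27.461432.
floor(lambda*100)/100 = 27.46.

27.46


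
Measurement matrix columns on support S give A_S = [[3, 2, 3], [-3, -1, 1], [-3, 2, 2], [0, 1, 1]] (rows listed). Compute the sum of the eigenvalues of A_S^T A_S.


Sum of eigenvalues of A_S^T A_S = trace(A_S^T A_S) = sum of squared column norms of A_S.
A_S^T A_S diagonal: [27, 10, 15].
trace = 27 + 10 + 15 = 52.

52


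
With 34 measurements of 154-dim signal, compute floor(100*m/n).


100*m/n = 100*34/154 ≈ 22.0779.
floor = 22.

22


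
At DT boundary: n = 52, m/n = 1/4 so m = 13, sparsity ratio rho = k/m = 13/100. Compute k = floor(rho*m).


m = 1/4*52 = 13.
rho = 13/100.
rho*m = 13/100*13 = 1.69.
k = floor(1.69) = 1.

1


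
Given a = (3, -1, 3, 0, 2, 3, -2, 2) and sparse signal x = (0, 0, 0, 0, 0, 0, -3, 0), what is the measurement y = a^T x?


Non-zero terms: ['-2*-3']
Products: [6]
y = sum = 6.

6


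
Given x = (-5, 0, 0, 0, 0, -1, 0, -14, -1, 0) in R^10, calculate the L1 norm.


Non-zero entries: [(0, -5), (5, -1), (7, -14), (8, -1)]
Absolute values: [5, 1, 14, 1]
||x||_1 = sum = 21.

21


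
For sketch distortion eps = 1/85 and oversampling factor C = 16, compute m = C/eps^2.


1/eps = 85.
(1/eps)^2 = 7225.
m = 16*7225 = 115600.

115600


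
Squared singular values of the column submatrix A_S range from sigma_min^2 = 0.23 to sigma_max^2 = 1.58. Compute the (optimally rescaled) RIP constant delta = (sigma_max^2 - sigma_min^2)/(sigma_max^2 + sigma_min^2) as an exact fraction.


lambda_max - lambda_min = 1.58 - 0.23 = 1.35.
lambda_max + lambda_min = 1.58 + 0.23 = 1.81.
delta = 1.35/1.81 = 135/181.

135/181


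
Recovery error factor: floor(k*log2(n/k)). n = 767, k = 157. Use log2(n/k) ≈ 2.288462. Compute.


log2(n/k) = log2(767/157) ≈ 2.288462.
k*log2(n/k) ≈ 157*2.288462 = 359.288534.
floor(359.288534) = 359.

359


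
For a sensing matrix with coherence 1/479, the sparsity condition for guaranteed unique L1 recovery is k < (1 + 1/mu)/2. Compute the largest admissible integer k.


1/mu = 479.
1 + 1/mu = 480.
(1 + 1/mu)/2 = 240 is an integer and the inequality is strict, so k_max = 240 - 1 = 239.

239


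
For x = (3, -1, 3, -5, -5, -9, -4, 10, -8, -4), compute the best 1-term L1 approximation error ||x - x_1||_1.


Sorted |x_i| descending: [10, 9, 8, 5, 5, 4, 4, 3, 3, 1]
Keep top 1: [10]
Tail entries: [9, 8, 5, 5, 4, 4, 3, 3, 1]
L1 error = sum of tail = 42.

42


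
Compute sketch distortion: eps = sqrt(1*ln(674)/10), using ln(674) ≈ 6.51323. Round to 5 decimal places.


ln(674) ≈ 6.51323.
1*ln(N)/m ≈ 1*6.51323/10 ≈ 0.651323.
eps = sqrt(0.651323) ≈ 0.8070458 ≈ 0.80705.

0.80705


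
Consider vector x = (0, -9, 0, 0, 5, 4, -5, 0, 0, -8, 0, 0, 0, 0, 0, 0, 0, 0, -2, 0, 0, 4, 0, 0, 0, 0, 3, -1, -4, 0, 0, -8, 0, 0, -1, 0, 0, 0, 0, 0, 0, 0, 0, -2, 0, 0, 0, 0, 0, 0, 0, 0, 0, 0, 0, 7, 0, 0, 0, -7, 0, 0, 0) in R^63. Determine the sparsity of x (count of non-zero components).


Non-zero positions: [1, 4, 5, 6, 9, 18, 21, 26, 27, 28, 31, 34, 43, 55, 59].
Sparsity = 15.

15


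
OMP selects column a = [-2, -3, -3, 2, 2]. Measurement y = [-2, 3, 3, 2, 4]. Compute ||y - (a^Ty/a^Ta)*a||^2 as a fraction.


a^T a = 30.
a^T y = -2.
coeff = -2/30 = -1/15.
||r||^2 = 628/15.

628/15


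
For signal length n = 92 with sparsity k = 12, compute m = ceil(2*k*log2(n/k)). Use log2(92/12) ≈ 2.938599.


log2(n/k) = log2(92/12) ≈ 2.938599.
2*k*log2(n/k) ≈ 2*12*2.938599 = 70.526376.
m = ceil(70.526376) = 71.

71


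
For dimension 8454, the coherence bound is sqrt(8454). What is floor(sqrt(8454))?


91^2 = 8281 <= 8454 < 8464 = 92^2, so 91 <= sqrt(8454) < 92.
floor(sqrt(8454)) = 91.

91


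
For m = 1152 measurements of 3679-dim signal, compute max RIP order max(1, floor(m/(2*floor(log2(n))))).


floor(log2(3679)) = 11.
2*11 = 22.
m/(2*floor(log2(n))) = 1152/22 ≈ 52.3636.
floor = 52.
k = max(1, 52) = 52.

52


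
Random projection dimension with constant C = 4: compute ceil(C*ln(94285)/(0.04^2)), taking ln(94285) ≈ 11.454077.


ln(94285) ≈ 11.454077.
eps^2 = 0.04^2 = 0.0016.
C*ln(N)/eps^2 ≈ 4*11.454077/0.0016 ≈ 28635.1925.
m = ceil(28635.1925) = 28636.

28636


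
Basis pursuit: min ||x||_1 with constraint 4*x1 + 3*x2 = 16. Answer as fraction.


Axis intercepts:
  x1 = 4, x2 = 0: L1 = 4
  x1 = 0, x2 = 16/3: L1 = 16/3
x* = (4, 0)
||x*||_1 = 4.

4


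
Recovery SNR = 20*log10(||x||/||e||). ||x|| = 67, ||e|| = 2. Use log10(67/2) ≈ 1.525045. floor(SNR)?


||x||/||e|| = 67/2.
log10(67/2) ≈ 1.525045.
20*log10(||x||/||e||) ≈ 20*1.525045 = 30.5009.
floor(30.5009) = 30.

30


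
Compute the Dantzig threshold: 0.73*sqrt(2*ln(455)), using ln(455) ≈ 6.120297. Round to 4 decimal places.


ln(455) ≈ 6.120297.
2*ln(n) ≈ 12.240594.
sqrt(2*ln(n)) ≈ sqrt(12.240594) ≈ 3.498656.
threshold ≈ 0.73*3.498656 = 2.55401888 ≈ 2.5540.

2.5540


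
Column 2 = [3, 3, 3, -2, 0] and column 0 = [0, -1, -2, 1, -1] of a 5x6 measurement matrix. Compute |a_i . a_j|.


Inner product: 3*0 + 3*-1 + 3*-2 + -2*1 + 0*-1
Products: [0, -3, -6, -2, 0]
Sum = -11.
|dot| = 11.

11


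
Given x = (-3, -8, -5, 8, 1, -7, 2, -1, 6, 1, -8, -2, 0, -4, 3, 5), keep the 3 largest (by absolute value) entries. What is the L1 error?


Sorted |x_i| descending: [8, 8, 8, 7, 6, 5, 5, 4, 3, 3, 2, 2, 1, 1, 1, 0]
Keep top 3: [8, 8, 8]
Tail entries: [7, 6, 5, 5, 4, 3, 3, 2, 2, 1, 1, 1, 0]
L1 error = sum of tail = 40.

40


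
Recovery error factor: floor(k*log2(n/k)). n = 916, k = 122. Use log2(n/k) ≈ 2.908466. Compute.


log2(n/k) = log2(916/122) ≈ 2.908466.
k*log2(n/k) ≈ 122*2.908466 = 354.832852.
floor(354.832852) = 354.

354


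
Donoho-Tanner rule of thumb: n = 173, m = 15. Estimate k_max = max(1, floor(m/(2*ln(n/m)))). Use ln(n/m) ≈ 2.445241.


n/m = 173/15.
ln(n/m) ≈ 2.445241.
2*ln(n/m) ≈ 4.890482.
m/(2*ln(n/m)) ≈ 15/4.890482 ≈ 3.0672.
floor = 3.
k_max = max(1, 3) = 3.

3


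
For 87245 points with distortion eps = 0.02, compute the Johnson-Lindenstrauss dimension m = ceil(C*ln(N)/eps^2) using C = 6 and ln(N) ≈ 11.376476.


ln(87245) ≈ 11.376476.
eps^2 = 0.02^2 = 0.0004.
C*ln(N)/eps^2 ≈ 6*11.376476/0.0004 ≈ 170647.14.
m = ceil(170647.14) = 170648.

170648


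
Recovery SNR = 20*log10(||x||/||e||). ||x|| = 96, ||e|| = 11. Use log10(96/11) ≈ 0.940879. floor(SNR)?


||x||/||e|| = 96/11.
log10(96/11) ≈ 0.940879.
20*log10(||x||/||e||) ≈ 20*0.940879 = 18.81758.
floor(18.81758) = 18.

18


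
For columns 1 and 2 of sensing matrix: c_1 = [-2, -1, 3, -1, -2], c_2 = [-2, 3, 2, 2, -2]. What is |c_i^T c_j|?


Inner product: -2*-2 + -1*3 + 3*2 + -1*2 + -2*-2
Products: [4, -3, 6, -2, 4]
Sum = 9.
|dot| = 9.

9


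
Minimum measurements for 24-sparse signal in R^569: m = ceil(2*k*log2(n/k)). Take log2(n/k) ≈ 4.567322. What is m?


log2(n/k) = log2(569/24) ≈ 4.567322.
2*k*log2(n/k) ≈ 2*24*4.567322 = 219.231456.
m = ceil(219.231456) = 220.

220


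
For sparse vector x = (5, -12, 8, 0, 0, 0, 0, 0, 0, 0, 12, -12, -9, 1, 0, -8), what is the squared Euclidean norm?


Non-zero entries: [(0, 5), (1, -12), (2, 8), (10, 12), (11, -12), (12, -9), (13, 1), (15, -8)]
Squares: [25, 144, 64, 144, 144, 81, 1, 64]
||x||_2^2 = sum = 667.

667


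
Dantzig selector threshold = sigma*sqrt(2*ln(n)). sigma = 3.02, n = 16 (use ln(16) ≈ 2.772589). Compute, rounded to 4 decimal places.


ln(16) ≈ 2.772589.
2*ln(n) ≈ 5.545178.
sqrt(2*ln(n)) ≈ sqrt(5.545178) ≈ 2.35482.
threshold ≈ 3.02*2.35482 = 7.1115564 ≈ 7.1116.

7.1116


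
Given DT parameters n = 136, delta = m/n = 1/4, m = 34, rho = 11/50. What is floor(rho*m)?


m = 1/4*136 = 34.
rho = 11/50.
rho*m = 11/50*34 = 7.48.
k = floor(7.48) = 7.

7


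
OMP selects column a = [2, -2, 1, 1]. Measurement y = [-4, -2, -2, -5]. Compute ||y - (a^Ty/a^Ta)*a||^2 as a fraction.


a^T a = 10.
a^T y = -11.
coeff = -11/10 = -11/10.
||r||^2 = 369/10.

369/10


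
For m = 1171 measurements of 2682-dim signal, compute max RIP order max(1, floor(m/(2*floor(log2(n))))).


floor(log2(2682)) = 11.
2*11 = 22.
m/(2*floor(log2(n))) = 1171/22 ≈ 53.2273.
floor = 53.
k = max(1, 53) = 53.

53


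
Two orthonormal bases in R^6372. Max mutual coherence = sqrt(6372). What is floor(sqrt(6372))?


79^2 = 6241 <= 6372 < 6400 = 80^2, so 79 <= sqrt(6372) < 80.
floor(sqrt(6372)) = 79.

79


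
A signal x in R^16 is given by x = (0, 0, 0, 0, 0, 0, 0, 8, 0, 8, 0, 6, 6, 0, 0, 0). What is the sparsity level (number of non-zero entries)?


Non-zero positions: [7, 9, 11, 12].
Sparsity = 4.

4


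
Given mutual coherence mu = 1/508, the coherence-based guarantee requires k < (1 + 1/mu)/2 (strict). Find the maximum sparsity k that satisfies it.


1/mu = 508.
1 + 1/mu = 509.
(1 + 1/mu)/2 = 254.5 is not an integer, so k_max = floor(254.5) = 254.

254


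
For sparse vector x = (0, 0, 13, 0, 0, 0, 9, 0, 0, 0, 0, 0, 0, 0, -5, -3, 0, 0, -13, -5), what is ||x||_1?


Non-zero entries: [(2, 13), (6, 9), (14, -5), (15, -3), (18, -13), (19, -5)]
Absolute values: [13, 9, 5, 3, 13, 5]
||x||_1 = sum = 48.

48


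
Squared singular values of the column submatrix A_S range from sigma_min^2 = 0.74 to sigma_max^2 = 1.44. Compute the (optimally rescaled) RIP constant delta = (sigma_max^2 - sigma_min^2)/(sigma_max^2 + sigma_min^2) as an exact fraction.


lambda_max - lambda_min = 1.44 - 0.74 = 0.70.
lambda_max + lambda_min = 1.44 + 0.74 = 2.18.
delta = 0.70/2.18 = 70/218 = 35/109.

35/109


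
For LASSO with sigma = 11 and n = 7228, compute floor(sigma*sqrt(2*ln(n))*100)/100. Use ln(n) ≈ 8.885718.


ln(7228) ≈ 8.885718.
2*ln(n) ≈ 17.771436.
sqrt(2*ln(n)) ≈ sqrt(17.771436) ≈ 4.215618.
lambda ≈ 11*4.215618 = 46.371798.
floor(lambda*100)/100 = 46.37.

46.37


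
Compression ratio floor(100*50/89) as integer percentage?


100*m/n = 100*50/89 ≈ 56.1798.
floor = 56.

56


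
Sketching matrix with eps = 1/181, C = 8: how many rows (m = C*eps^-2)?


1/eps = 181.
(1/eps)^2 = 32761.
m = 8*32761 = 262088.

262088


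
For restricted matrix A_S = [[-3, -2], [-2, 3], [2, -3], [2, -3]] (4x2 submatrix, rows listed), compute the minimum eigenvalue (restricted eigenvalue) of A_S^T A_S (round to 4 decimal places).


A_S^T A_S = [[21, -12], [-12, 31]].
trace = 52.
det = 507.
disc = trace^2 - 4*det = 2704 - 4*507 = 676.
sqrt(676) = 26.
lam_min = (52 - 26)/2 = 13 = 13.0000.

13.0000


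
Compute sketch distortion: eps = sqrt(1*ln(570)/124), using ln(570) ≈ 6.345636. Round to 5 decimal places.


ln(570) ≈ 6.345636.
1*ln(N)/m ≈ 1*6.345636/124 ≈ 0.05117448.
eps = sqrt(0.05117448) ≈ 0.2262178 ≈ 0.22622.

0.22622


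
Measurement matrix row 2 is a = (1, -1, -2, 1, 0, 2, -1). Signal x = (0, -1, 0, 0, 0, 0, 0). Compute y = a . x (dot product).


Non-zero terms: ['-1*-1']
Products: [1]
y = sum = 1.

1


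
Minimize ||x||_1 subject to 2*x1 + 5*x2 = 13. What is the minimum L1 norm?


Axis intercepts:
  x1 = 13/2, x2 = 0: L1 = 13/2
  x1 = 0, x2 = 13/5: L1 = 13/5
x* = (0, 13/5)
||x*||_1 = 13/5.

13/5


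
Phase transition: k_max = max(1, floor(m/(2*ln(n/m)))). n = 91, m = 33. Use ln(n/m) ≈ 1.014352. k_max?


n/m = 91/33.
ln(n/m) ≈ 1.014352.
2*ln(n/m) ≈ 2.028704.
m/(2*ln(n/m)) ≈ 33/2.028704 ≈ 16.2665.
floor = 16.
k_max = max(1, 16) = 16.

16


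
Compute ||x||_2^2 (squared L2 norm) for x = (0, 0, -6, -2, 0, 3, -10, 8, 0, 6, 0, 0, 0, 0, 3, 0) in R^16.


Non-zero entries: [(2, -6), (3, -2), (5, 3), (6, -10), (7, 8), (9, 6), (14, 3)]
Squares: [36, 4, 9, 100, 64, 36, 9]
||x||_2^2 = sum = 258.

258


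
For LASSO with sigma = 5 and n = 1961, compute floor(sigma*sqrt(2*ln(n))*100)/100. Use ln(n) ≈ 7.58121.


ln(1961) ≈ 7.58121.
2*ln(n) ≈ 15.16242.
sqrt(2*ln(n)) ≈ sqrt(15.16242) ≈ 3.893895.
lambda ≈ 5*3.893895 = 19.469475.
floor(lambda*100)/100 = 19.46.

19.46


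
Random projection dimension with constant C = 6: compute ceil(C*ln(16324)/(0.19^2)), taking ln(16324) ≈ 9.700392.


ln(16324) ≈ 9.700392.
eps^2 = 0.19^2 = 0.0361.
C*ln(N)/eps^2 ≈ 6*9.700392/0.0361 ≈ 1612.2535.
m = ceil(1612.2535) = 1613.

1613


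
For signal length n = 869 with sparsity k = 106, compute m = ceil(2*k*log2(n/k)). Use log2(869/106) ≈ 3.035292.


log2(n/k) = log2(869/106) ≈ 3.035292.
2*k*log2(n/k) ≈ 2*106*3.035292 = 643.481904.
m = ceil(643.481904) = 644.

644


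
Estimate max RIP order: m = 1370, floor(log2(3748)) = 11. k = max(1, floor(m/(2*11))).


floor(log2(3748)) = 11.
2*11 = 22.
m/(2*floor(log2(n))) = 1370/22 ≈ 62.2727.
floor = 62.
k = max(1, 62) = 62.

62


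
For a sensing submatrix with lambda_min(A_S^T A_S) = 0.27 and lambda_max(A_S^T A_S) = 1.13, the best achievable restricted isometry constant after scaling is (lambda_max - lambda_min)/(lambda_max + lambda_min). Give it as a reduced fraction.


lambda_max - lambda_min = 1.13 - 0.27 = 0.86.
lambda_max + lambda_min = 1.13 + 0.27 = 1.40.
delta = 0.86/1.40 = 86/140 = 43/70.

43/70


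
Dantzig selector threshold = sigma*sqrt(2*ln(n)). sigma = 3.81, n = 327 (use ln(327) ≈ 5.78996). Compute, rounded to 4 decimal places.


ln(327) ≈ 5.78996.
2*ln(n) ≈ 11.57992.
sqrt(2*ln(n)) ≈ sqrt(11.57992) ≈ 3.402928.
threshold ≈ 3.81*3.402928 = 12.96515568 ≈ 12.9652.

12.9652


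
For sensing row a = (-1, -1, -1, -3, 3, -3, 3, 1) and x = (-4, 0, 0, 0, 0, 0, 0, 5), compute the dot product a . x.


Non-zero terms: ['-1*-4', '1*5']
Products: [4, 5]
y = sum = 9.

9


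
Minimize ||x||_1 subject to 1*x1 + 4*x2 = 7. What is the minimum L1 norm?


Axis intercepts:
  x1 = 7, x2 = 0: L1 = 7
  x1 = 0, x2 = 7/4: L1 = 7/4
x* = (0, 7/4)
||x*||_1 = 7/4.

7/4


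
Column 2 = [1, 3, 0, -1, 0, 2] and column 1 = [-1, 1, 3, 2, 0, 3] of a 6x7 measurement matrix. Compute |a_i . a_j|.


Inner product: 1*-1 + 3*1 + 0*3 + -1*2 + 0*0 + 2*3
Products: [-1, 3, 0, -2, 0, 6]
Sum = 6.
|dot| = 6.

6


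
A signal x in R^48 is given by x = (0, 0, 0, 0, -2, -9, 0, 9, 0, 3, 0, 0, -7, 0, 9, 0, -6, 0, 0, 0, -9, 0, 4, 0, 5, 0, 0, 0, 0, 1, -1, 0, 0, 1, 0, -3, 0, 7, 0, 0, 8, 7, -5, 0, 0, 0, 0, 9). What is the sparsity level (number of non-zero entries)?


Non-zero positions: [4, 5, 7, 9, 12, 14, 16, 20, 22, 24, 29, 30, 33, 35, 37, 40, 41, 42, 47].
Sparsity = 19.

19


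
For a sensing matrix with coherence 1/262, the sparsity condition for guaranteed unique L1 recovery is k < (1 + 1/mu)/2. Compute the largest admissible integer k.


1/mu = 262.
1 + 1/mu = 263.
(1 + 1/mu)/2 = 131.5 is not an integer, so k_max = floor(131.5) = 131.

131


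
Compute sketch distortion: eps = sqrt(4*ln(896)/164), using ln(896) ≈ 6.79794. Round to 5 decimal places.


ln(896) ≈ 6.79794.
4*ln(N)/m ≈ 4*6.79794/164 ≈ 0.16580341.
eps = sqrt(0.16580341) ≈ 0.4071896 ≈ 0.40719.

0.40719


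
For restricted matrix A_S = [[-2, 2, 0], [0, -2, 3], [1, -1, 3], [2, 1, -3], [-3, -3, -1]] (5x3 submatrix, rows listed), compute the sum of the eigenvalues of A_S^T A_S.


Sum of eigenvalues of A_S^T A_S = trace(A_S^T A_S) = sum of squared column norms of A_S.
A_S^T A_S diagonal: [18, 19, 28].
trace = 18 + 19 + 28 = 65.

65


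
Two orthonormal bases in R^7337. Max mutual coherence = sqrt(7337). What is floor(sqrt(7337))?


85^2 = 7225 <= 7337 < 7396 = 86^2, so 85 <= sqrt(7337) < 86.
floor(sqrt(7337)) = 85.

85


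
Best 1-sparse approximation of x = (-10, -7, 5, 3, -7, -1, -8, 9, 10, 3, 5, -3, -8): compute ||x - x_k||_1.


Sorted |x_i| descending: [10, 10, 9, 8, 8, 7, 7, 5, 5, 3, 3, 3, 1]
Keep top 1: [10]
Tail entries: [10, 9, 8, 8, 7, 7, 5, 5, 3, 3, 3, 1]
L1 error = sum of tail = 69.

69
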